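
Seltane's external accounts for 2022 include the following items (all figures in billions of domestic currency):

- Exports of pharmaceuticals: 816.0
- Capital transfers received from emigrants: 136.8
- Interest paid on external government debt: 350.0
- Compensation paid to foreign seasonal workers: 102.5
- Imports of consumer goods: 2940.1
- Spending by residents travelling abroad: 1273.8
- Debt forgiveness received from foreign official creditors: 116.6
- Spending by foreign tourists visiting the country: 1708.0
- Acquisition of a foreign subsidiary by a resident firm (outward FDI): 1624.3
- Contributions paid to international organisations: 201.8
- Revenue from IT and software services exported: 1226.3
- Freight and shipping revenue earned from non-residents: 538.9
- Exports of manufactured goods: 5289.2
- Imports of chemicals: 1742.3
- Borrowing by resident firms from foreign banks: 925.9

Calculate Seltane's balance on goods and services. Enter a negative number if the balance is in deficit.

3622.2

Goods: 5289.2 + 816.0 - 2940.1 - 1742.3 = 1422.8
Services: 1708.0 - 1273.8 + 1226.3 + 538.9 = 2199.4
Trade balance = 1422.8 + 2199.4 = 3622.2
(Excluded from the trade balance — capital account: capital transfers received from emigrants 136.8, debt forgiveness received from foreign official creditors 116.6; primary income: interest paid on external government debt 350.0, compensation paid to foreign seasonal workers 102.5; financial account: acquisition of a foreign subsidiary by a resident firm (outward FDI) 1624.3, borrowing by resident firms from foreign banks 925.9; secondary income: contributions paid to international organisations 201.8.)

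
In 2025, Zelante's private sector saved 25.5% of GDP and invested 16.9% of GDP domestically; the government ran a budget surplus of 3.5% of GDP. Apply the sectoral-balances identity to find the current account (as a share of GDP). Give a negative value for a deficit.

12.1

By the sectoral-balances identity, CA = (S_private - I) + (T - G).
Private balance = 25.5 - 16.9 = 8.6
Government balance (T - G) = 3.5
CA = 8.6 + 3.5 = 12.1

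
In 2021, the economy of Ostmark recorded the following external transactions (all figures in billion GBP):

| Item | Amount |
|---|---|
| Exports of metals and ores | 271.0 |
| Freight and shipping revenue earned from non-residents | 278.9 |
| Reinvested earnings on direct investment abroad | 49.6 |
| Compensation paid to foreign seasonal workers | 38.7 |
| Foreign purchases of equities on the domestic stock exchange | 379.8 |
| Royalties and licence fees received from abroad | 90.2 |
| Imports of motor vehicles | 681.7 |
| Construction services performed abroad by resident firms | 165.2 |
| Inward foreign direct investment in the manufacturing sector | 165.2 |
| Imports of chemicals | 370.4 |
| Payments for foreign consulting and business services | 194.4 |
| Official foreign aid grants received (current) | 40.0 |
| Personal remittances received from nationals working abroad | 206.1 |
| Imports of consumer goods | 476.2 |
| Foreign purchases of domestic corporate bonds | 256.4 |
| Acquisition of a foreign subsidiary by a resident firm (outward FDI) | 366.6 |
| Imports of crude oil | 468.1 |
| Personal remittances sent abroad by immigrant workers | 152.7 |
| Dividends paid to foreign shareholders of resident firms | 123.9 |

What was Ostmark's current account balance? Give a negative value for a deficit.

-1405.1

Goods: 271.0 - 468.1 - 476.2 - 681.7 - 370.4 = -1725.4
Services: 90.2 + 165.2 - 194.4 + 278.9 = 339.9
Primary income: -123.9 + 49.6 - 38.7 = -113.0
Secondary income: 40.0 - 152.7 + 206.1 = 93.4
Current account = (-1725.4) + 339.9 + (-113.0) + 93.4 = -1405.1
(Excluded from the current account — financial account: foreign purchases of equities on the domestic stock exchange 379.8, inward foreign direct investment in the manufacturing sector 165.2, foreign purchases of domestic corporate bonds 256.4, acquisition of a foreign subsidiary by a resident firm (outward FDI) 366.6.)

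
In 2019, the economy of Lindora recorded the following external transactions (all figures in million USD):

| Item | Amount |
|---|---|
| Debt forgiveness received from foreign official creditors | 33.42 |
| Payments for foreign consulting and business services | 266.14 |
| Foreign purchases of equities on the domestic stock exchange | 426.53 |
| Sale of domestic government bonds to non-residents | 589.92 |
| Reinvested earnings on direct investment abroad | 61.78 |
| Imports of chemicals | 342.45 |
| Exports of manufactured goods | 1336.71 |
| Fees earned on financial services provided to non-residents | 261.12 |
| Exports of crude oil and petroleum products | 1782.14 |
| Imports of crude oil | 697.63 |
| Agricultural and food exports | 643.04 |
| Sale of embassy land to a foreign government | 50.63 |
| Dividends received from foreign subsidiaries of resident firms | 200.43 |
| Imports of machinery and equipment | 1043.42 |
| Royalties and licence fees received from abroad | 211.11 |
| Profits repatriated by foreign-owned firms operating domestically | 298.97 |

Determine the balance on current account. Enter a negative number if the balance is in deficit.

1847.72

Goods: 643.04 + 1336.71 - 697.63 + 1782.14 - 342.45 - 1043.42 = 1678.39
Services: 211.11 - 266.14 + 261.12 = 206.09
Primary income: 61.78 + 200.43 - 298.97 = -36.76
Current account = 1678.39 + 206.09 + (-36.76) = 1847.72
(Excluded from the current account — capital account: debt forgiveness received from foreign official creditors 33.42, sale of embassy land to a foreign government 50.63; financial account: foreign purchases of equities on the domestic stock exchange 426.53, sale of domestic government bonds to non-residents 589.92.)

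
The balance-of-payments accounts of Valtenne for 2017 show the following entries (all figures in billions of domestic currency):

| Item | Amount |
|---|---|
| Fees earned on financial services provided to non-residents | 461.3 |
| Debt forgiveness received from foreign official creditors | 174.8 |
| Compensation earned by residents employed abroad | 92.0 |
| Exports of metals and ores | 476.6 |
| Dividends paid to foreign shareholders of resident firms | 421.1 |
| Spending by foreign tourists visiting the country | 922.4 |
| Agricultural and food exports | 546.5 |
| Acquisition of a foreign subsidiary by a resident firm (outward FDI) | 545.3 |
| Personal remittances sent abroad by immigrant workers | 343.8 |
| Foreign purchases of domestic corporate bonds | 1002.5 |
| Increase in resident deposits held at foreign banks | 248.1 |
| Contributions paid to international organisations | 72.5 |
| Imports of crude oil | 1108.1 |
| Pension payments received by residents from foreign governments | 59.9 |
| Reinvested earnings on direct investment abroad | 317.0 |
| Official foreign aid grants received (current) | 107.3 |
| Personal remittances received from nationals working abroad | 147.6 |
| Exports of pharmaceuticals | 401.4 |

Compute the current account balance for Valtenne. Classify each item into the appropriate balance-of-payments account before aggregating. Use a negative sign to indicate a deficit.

1586.5

Goods: 401.4 - 1108.1 + 546.5 + 476.6 = 316.4
Services: 461.3 + 922.4 = 1383.7
Primary income: 317.0 - 421.1 + 92.0 = -12.1
Secondary income: 59.9 - 343.8 + 107.3 + 147.6 - 72.5 = -101.5
Current account = 316.4 + 1383.7 + (-12.1) + (-101.5) = 1586.5
(Excluded from the current account — capital account: debt forgiveness received from foreign official creditors 174.8; financial account: acquisition of a foreign subsidiary by a resident firm (outward FDI) 545.3, foreign purchases of domestic corporate bonds 1002.5, increase in resident deposits held at foreign banks 248.1.)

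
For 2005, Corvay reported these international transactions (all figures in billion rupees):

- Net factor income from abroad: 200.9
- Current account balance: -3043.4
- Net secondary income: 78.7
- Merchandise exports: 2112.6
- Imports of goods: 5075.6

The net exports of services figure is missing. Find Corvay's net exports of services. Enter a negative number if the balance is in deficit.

-360.0

Current account = goods balance + services balance + net primary income + net secondary income
Sum of the known components = -2683.4
Net exports of services = CA - (known components) = -3043.4 - (-2683.4) = -360.0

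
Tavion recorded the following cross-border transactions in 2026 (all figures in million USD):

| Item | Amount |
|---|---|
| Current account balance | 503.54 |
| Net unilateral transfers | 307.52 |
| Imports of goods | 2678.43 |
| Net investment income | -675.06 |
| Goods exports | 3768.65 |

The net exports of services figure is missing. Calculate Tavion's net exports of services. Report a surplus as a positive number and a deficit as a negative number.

Current account = goods balance + services balance + net primary income + net secondary income
Sum of the known components = 722.68
Net exports of services = CA - (known components) = 503.54 - 722.68 = -219.14

-219.14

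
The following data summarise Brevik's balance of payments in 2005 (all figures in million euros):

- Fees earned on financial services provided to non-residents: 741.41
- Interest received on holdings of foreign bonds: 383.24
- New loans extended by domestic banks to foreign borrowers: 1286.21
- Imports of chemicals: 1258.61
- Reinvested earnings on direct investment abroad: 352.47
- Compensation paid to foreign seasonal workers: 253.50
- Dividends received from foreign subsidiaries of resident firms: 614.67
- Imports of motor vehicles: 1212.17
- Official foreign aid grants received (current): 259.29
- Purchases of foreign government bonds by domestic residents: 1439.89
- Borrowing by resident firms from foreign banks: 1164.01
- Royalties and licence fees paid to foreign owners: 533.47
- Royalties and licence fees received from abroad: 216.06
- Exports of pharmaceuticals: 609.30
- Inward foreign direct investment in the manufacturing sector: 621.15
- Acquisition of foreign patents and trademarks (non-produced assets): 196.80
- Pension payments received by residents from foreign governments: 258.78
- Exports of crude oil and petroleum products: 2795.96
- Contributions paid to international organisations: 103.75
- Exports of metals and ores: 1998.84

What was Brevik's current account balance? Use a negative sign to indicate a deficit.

4868.52

Goods: 2795.96 + 609.30 - 1258.61 - 1212.17 + 1998.84 = 2933.32
Services: -533.47 + 216.06 + 741.41 = 424.00
Primary income: 352.47 - 253.50 + 383.24 + 614.67 = 1096.88
Secondary income: 258.78 - 103.75 + 259.29 = 414.32
Current account = 2933.32 + 424.00 + 1096.88 + 414.32 = 4868.52
(Excluded from the current account — financial account: new loans extended by domestic banks to foreign borrowers 1286.21, purchases of foreign government bonds by domestic residents 1439.89, borrowing by resident firms from foreign banks 1164.01, inward foreign direct investment in the manufacturing sector 621.15; capital account: acquisition of foreign patents and trademarks (non-produced assets) 196.80.)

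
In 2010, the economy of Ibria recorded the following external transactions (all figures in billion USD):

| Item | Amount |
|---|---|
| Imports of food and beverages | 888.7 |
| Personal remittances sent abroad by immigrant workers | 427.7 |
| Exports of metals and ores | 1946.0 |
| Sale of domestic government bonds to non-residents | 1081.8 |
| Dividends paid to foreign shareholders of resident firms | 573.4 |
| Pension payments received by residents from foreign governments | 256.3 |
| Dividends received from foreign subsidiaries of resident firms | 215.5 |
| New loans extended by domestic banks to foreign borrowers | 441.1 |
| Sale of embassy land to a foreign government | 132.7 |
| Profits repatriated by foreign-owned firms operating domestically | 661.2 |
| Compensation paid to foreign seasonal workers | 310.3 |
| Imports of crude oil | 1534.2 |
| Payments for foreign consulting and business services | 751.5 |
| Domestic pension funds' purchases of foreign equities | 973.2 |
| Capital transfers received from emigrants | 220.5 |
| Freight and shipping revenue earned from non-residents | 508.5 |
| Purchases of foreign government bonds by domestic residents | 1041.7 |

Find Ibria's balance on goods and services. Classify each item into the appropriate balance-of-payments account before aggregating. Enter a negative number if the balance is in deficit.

-719.9

Goods: -1534.2 + 1946.0 - 888.7 = -476.9
Services: -751.5 + 508.5 = -243.0
Trade balance = -476.9 + (-243.0) = -719.9
(Excluded from the trade balance — secondary income: personal remittances sent abroad by immigrant workers 427.7, pension payments received by residents from foreign governments 256.3; financial account: sale of domestic government bonds to non-residents 1081.8, new loans extended by domestic banks to foreign borrowers 441.1, domestic pension funds' purchases of foreign equities 973.2, purchases of foreign government bonds by domestic residents 1041.7; primary income: dividends paid to foreign shareholders of resident firms 573.4, dividends received from foreign subsidiaries of resident firms 215.5, profits repatriated by foreign-owned firms operating domestically 661.2, compensation paid to foreign seasonal workers 310.3; capital account: sale of embassy land to a foreign government 132.7, capital transfers received from emigrants 220.5.)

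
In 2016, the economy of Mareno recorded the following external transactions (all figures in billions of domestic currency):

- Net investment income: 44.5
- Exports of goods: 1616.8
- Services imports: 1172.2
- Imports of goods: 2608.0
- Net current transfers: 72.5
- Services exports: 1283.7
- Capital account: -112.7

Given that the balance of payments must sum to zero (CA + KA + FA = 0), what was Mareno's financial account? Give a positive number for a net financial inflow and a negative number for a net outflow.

875.4

Goods balance = 1616.8 - 2608.0 = -991.2
Services balance = 1283.7 - 1172.2 = 111.5
Trade balance (goods + services) = -991.2 + 111.5 = -879.7
Net primary income = 44.5
Net secondary income = 72.5
Current account = -879.7 + 44.5 + 72.5 = -762.7
Financial account = -(-762.7 + (-112.7)) = 875.4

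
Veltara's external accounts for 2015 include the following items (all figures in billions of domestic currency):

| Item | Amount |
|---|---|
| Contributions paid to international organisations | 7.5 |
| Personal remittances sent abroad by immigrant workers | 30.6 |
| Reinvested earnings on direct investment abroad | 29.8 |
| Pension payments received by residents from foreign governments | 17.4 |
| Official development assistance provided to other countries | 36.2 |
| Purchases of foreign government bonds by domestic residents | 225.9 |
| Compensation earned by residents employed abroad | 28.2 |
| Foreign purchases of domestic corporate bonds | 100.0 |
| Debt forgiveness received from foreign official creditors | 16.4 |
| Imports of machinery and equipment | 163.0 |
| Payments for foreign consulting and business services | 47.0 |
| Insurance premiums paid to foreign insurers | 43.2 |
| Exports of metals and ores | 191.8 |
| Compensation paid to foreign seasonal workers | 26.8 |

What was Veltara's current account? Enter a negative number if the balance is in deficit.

-87.1

Goods: 191.8 - 163.0 = 28.8
Services: -47.0 - 43.2 = -90.2
Primary income: 28.2 + 29.8 - 26.8 = 31.2
Secondary income: 17.4 - 36.2 - 30.6 - 7.5 = -56.9
Current account = 28.8 + (-90.2) + 31.2 + (-56.9) = -87.1
(Excluded from the current account — financial account: purchases of foreign government bonds by domestic residents 225.9, foreign purchases of domestic corporate bonds 100.0; capital account: debt forgiveness received from foreign official creditors 16.4.)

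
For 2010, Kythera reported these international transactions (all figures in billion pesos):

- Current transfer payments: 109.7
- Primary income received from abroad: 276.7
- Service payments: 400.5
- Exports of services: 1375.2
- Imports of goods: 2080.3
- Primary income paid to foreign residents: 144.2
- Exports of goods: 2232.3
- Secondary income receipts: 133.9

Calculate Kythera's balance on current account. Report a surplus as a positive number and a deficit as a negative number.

Goods balance = 2232.3 - 2080.3 = 152.0
Services balance = 1375.2 - 400.5 = 974.7
Trade balance (goods + services) = 152.0 + 974.7 = 1126.7
Net primary income = 276.7 - 144.2 = 132.5
Net secondary income = 133.9 - 109.7 = 24.2
Current account = 1126.7 + 132.5 + 24.2 = 1283.4

1283.4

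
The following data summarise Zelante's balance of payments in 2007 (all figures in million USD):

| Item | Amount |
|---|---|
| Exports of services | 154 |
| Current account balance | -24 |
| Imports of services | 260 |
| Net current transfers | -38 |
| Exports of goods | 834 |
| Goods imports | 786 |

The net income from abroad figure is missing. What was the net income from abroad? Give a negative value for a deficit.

Current account = goods balance + services balance + net primary income + net secondary income
Sum of the known components = -96
Net income from abroad = CA - (known components) = -24 - (-96) = 72

72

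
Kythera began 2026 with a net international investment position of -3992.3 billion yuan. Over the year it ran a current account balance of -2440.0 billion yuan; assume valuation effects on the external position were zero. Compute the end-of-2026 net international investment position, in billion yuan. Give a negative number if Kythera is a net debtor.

-6432.3

With no valuation effects, change in NIIP = current account = -2440.0
End-of-year NIIP = -3992.3 + (-2440.0) = -6432.3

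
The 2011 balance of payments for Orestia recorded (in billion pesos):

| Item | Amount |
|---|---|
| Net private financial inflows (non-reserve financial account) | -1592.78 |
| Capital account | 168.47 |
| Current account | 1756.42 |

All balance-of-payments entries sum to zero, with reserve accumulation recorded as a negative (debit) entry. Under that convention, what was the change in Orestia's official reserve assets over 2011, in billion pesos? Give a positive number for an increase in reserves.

Official reserve transactions balance = -(1756.42 + 168.47 + (-1592.78)) = -332.11
An accumulation of reserves is recorded as a debit (negative entry), so the change in the stock of reserves is the negative of that balance.
Change in official reserves = -(-332.11) = 332.11

332.11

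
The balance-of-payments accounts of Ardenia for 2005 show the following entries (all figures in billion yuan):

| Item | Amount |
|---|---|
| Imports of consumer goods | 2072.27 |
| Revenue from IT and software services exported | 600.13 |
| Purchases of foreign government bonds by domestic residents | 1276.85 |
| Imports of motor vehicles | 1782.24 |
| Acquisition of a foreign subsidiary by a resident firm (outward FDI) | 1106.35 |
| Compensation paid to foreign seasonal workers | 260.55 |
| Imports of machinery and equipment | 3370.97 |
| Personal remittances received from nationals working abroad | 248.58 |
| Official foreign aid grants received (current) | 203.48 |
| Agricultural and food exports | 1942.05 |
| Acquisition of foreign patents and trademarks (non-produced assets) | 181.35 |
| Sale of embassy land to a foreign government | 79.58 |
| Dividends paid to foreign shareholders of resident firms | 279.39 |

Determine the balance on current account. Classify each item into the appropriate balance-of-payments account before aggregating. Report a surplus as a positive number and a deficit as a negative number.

Goods: -2072.27 + 1942.05 - 3370.97 - 1782.24 = -5283.43
Services: 600.13
Primary income: -279.39 - 260.55 = -539.94
Secondary income: 248.58 + 203.48 = 452.06
Current account = (-5283.43) + 600.13 + (-539.94) + 452.06 = -4771.18
(Excluded from the current account — financial account: purchases of foreign government bonds by domestic residents 1276.85, acquisition of a foreign subsidiary by a resident firm (outward FDI) 1106.35; capital account: acquisition of foreign patents and trademarks (non-produced assets) 181.35, sale of embassy land to a foreign government 79.58.)

-4771.18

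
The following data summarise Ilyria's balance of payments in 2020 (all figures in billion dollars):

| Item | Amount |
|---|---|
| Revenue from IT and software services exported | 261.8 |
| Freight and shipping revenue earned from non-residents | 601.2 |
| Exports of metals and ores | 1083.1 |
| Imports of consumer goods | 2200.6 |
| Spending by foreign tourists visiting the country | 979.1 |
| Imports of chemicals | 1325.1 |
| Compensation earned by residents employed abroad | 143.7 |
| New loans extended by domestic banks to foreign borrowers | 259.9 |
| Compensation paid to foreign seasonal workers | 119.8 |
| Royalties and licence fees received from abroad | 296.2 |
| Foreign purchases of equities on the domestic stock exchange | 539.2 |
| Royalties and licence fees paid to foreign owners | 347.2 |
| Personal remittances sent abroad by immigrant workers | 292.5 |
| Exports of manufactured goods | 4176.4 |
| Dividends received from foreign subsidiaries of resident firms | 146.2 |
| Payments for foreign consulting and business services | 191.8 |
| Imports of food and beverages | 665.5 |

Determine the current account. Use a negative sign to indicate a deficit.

2545.2

Goods: -665.5 - 2200.6 + 4176.4 + 1083.1 - 1325.1 = 1068.3
Services: -191.8 + 979.1 - 347.2 + 601.2 + 261.8 + 296.2 = 1599.3
Primary income: 143.7 + 146.2 - 119.8 = 170.1
Secondary income: -292.5
Current account = 1068.3 + 1599.3 + 170.1 + (-292.5) = 2545.2
(Excluded from the current account — financial account: new loans extended by domestic banks to foreign borrowers 259.9, foreign purchases of equities on the domestic stock exchange 539.2.)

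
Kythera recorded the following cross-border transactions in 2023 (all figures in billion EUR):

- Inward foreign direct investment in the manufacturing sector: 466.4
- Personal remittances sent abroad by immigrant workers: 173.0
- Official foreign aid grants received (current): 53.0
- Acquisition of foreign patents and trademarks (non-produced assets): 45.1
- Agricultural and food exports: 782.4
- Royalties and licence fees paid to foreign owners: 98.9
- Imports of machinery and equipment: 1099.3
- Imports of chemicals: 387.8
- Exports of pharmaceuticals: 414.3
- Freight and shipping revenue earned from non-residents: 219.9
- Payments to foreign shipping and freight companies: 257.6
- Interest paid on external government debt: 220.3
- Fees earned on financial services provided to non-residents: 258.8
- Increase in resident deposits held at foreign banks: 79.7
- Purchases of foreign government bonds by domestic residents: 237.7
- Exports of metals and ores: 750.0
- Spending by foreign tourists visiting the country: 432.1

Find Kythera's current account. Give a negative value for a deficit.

673.6

Goods: 414.3 + 750.0 - 1099.3 - 387.8 + 782.4 = 459.6
Services: -257.6 + 258.8 + 219.9 - 98.9 + 432.1 = 554.3
Primary income: -220.3
Secondary income: -173.0 + 53.0 = -120.0
Current account = 459.6 + 554.3 + (-220.3) + (-120.0) = 673.6
(Excluded from the current account — financial account: inward foreign direct investment in the manufacturing sector 466.4, increase in resident deposits held at foreign banks 79.7, purchases of foreign government bonds by domestic residents 237.7; capital account: acquisition of foreign patents and trademarks (non-produced assets) 45.1.)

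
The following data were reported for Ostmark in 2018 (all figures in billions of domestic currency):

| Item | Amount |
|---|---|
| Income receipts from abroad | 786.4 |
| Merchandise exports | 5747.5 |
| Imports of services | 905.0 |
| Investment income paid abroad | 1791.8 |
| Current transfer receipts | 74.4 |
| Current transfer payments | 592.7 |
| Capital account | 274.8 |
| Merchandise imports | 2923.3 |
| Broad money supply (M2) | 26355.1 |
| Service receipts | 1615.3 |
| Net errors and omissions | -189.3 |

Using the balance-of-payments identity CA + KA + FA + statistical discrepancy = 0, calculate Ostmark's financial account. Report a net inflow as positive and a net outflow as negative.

-2096.3

Goods balance = 5747.5 - 2923.3 = 2824.2
Services balance = 1615.3 - 905.0 = 710.3
Trade balance (goods + services) = 2824.2 + 710.3 = 3534.5
Net primary income = 786.4 - 1791.8 = -1005.4
Net secondary income = 74.4 - 592.7 = -518.3
Current account = 3534.5 + (-1005.4) + (-518.3) = 2010.8
Financial account = -(2010.8 + 274.8 + (-189.3)) = -2096.3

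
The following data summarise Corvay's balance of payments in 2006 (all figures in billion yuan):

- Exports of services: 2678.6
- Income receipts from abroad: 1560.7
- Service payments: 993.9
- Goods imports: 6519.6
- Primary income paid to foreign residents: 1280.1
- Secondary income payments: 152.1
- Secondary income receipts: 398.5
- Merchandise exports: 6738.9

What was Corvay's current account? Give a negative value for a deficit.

Goods balance = 6738.9 - 6519.6 = 219.3
Services balance = 2678.6 - 993.9 = 1684.7
Trade balance (goods + services) = 219.3 + 1684.7 = 1904.0
Net primary income = 1560.7 - 1280.1 = 280.6
Net secondary income = 398.5 - 152.1 = 246.4
Current account = 1904.0 + 280.6 + 246.4 = 2431.0

2431.0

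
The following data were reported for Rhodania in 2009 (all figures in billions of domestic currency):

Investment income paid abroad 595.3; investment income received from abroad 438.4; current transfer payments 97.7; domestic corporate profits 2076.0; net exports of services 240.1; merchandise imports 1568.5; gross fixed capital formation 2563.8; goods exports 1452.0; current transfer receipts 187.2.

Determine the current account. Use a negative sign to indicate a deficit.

56.2

Goods balance = 1452.0 - 1568.5 = -116.5
Services balance = 240.1
Trade balance (goods + services) = -116.5 + 240.1 = 123.6
Net primary income = 438.4 - 595.3 = -156.9
Net secondary income = 187.2 - 97.7 = 89.5
Current account = 123.6 + (-156.9) + 89.5 = 56.2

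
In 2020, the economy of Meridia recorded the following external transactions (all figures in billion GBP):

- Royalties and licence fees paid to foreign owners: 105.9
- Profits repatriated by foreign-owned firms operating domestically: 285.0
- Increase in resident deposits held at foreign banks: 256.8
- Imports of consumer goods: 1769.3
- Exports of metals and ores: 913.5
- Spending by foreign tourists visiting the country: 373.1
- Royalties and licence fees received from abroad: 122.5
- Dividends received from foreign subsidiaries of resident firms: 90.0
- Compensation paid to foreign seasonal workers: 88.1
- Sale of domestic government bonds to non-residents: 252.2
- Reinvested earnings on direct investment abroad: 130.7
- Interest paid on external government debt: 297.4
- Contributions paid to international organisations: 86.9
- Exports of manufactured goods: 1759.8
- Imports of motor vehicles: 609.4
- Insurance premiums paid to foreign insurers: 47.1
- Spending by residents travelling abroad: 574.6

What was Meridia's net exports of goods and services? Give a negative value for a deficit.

62.6

Goods: -1769.3 + 913.5 - 609.4 + 1759.8 = 294.6
Services: 122.5 - 574.6 + 373.1 - 47.1 - 105.9 = -232.0
Trade balance = 294.6 + (-232.0) = 62.6
(Excluded from the trade balance — primary income: profits repatriated by foreign-owned firms operating domestically 285.0, dividends received from foreign subsidiaries of resident firms 90.0, compensation paid to foreign seasonal workers 88.1, reinvested earnings on direct investment abroad 130.7, interest paid on external government debt 297.4; financial account: increase in resident deposits held at foreign banks 256.8, sale of domestic government bonds to non-residents 252.2; secondary income: contributions paid to international organisations 86.9.)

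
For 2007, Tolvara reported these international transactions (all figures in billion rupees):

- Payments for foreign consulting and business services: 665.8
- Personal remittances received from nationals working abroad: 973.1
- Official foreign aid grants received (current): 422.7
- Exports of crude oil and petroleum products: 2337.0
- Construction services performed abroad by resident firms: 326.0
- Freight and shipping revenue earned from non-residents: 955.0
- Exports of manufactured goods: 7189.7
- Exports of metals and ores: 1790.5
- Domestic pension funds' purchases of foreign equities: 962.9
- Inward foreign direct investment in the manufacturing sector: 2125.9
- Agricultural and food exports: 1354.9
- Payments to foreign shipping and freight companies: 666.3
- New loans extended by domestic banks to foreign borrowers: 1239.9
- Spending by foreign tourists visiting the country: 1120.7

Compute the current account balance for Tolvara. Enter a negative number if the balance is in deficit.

Goods: 1354.9 + 7189.7 + 2337.0 + 1790.5 = 12672.1
Services: 326.0 + 955.0 + 1120.7 - 666.3 - 665.8 = 1069.6
Secondary income: 973.1 + 422.7 = 1395.8
Current account = 12672.1 + 1069.6 + 1395.8 = 15137.5
(Excluded from the current account — financial account: domestic pension funds' purchases of foreign equities 962.9, inward foreign direct investment in the manufacturing sector 2125.9, new loans extended by domestic banks to foreign borrowers 1239.9.)

15137.5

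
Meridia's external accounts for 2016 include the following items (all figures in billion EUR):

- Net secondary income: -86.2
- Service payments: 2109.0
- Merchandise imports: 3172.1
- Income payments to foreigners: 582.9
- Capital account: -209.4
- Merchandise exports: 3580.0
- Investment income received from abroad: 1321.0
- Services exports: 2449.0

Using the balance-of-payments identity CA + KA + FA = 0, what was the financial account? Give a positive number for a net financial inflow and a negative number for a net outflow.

-1190.4

Goods balance = 3580.0 - 3172.1 = 407.9
Services balance = 2449.0 - 2109.0 = 340.0
Trade balance (goods + services) = 407.9 + 340.0 = 747.9
Net primary income = 1321.0 - 582.9 = 738.1
Net secondary income = -86.2
Current account = 747.9 + 738.1 + (-86.2) = 1399.8
Financial account = -(1399.8 + (-209.4)) = -1190.4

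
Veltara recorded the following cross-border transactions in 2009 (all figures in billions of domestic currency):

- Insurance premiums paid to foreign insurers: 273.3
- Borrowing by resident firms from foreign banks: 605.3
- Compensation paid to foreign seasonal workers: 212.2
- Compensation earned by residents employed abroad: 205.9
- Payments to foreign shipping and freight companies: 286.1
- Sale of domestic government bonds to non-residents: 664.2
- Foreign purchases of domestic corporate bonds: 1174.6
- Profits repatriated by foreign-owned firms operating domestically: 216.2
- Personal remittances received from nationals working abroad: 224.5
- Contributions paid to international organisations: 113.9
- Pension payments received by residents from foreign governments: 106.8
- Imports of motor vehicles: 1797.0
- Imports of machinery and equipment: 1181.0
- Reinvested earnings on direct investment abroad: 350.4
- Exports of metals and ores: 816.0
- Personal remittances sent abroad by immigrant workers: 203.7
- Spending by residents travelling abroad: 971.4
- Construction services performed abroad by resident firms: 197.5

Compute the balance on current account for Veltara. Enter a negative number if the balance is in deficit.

Goods: -1797.0 - 1181.0 + 816.0 = -2162.0
Services: -971.4 + 197.5 - 286.1 - 273.3 = -1333.3
Primary income: 350.4 - 216.2 + 205.9 - 212.2 = 127.9
Secondary income: 224.5 - 113.9 + 106.8 - 203.7 = 13.7
Current account = (-2162.0) + (-1333.3) + 127.9 + 13.7 = -3353.7
(Excluded from the current account — financial account: borrowing by resident firms from foreign banks 605.3, sale of domestic government bonds to non-residents 664.2, foreign purchases of domestic corporate bonds 1174.6.)

-3353.7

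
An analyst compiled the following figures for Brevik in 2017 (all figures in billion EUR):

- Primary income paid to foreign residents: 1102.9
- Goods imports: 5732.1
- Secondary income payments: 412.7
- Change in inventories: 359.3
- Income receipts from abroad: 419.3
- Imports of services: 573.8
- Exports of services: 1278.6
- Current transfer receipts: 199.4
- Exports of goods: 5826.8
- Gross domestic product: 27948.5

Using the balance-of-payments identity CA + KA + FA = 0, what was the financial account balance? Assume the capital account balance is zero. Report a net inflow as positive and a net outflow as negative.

97.4

Goods balance = 5826.8 - 5732.1 = 94.7
Services balance = 1278.6 - 573.8 = 704.8
Trade balance (goods + services) = 94.7 + 704.8 = 799.5
Net primary income = 419.3 - 1102.9 = -683.6
Net secondary income = 199.4 - 412.7 = -213.3
Current account = 799.5 + (-683.6) + (-213.3) = -97.4
Financial account = -(-97.4) = 97.4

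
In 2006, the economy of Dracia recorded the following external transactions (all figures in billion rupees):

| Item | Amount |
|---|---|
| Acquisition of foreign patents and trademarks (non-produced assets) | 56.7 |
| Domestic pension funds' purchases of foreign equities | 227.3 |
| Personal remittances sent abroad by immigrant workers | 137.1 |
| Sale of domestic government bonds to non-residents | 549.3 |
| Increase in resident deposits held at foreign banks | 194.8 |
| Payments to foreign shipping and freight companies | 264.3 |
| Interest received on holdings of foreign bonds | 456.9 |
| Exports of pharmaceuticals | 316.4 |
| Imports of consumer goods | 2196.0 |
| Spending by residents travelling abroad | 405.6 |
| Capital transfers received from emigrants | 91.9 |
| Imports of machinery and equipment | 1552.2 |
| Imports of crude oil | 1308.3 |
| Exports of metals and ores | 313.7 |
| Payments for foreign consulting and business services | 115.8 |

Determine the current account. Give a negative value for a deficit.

-4892.3

Goods: -1552.2 - 1308.3 - 2196.0 + 313.7 + 316.4 = -4426.4
Services: -115.8 - 264.3 - 405.6 = -785.7
Primary income: 456.9
Secondary income: -137.1
Current account = (-4426.4) + (-785.7) + 456.9 + (-137.1) = -4892.3
(Excluded from the current account — capital account: acquisition of foreign patents and trademarks (non-produced assets) 56.7, capital transfers received from emigrants 91.9; financial account: domestic pension funds' purchases of foreign equities 227.3, sale of domestic government bonds to non-residents 549.3, increase in resident deposits held at foreign banks 194.8.)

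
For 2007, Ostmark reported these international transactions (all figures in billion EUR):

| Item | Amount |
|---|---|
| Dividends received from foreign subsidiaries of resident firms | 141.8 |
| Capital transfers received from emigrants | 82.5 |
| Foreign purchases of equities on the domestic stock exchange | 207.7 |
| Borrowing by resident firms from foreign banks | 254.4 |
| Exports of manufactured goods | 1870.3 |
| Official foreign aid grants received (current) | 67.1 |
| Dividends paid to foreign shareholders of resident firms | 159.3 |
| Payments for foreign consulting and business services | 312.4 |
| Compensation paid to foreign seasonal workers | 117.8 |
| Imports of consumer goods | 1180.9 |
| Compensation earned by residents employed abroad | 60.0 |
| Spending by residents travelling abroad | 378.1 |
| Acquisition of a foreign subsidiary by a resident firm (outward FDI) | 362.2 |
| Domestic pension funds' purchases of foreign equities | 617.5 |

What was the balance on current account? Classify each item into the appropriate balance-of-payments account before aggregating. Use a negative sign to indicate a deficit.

Goods: 1870.3 - 1180.9 = 689.4
Services: -378.1 - 312.4 = -690.5
Primary income: -117.8 - 159.3 + 141.8 + 60.0 = -75.3
Secondary income: 67.1
Current account = 689.4 + (-690.5) + (-75.3) + 67.1 = -9.3
(Excluded from the current account — capital account: capital transfers received from emigrants 82.5; financial account: foreign purchases of equities on the domestic stock exchange 207.7, borrowing by resident firms from foreign banks 254.4, acquisition of a foreign subsidiary by a resident firm (outward FDI) 362.2, domestic pension funds' purchases of foreign equities 617.5.)

-9.3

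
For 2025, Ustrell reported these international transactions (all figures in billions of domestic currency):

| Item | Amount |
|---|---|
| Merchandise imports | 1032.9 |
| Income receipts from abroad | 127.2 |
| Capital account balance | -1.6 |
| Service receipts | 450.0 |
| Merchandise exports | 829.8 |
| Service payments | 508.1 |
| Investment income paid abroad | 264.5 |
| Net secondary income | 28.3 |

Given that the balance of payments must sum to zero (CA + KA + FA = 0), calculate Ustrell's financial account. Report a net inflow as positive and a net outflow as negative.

Goods balance = 829.8 - 1032.9 = -203.1
Services balance = 450.0 - 508.1 = -58.1
Trade balance (goods + services) = -203.1 + (-58.1) = -261.2
Net primary income = 127.2 - 264.5 = -137.3
Net secondary income = 28.3
Current account = -261.2 + (-137.3) + 28.3 = -370.2
Financial account = -(-370.2 + (-1.6)) = 371.8

371.8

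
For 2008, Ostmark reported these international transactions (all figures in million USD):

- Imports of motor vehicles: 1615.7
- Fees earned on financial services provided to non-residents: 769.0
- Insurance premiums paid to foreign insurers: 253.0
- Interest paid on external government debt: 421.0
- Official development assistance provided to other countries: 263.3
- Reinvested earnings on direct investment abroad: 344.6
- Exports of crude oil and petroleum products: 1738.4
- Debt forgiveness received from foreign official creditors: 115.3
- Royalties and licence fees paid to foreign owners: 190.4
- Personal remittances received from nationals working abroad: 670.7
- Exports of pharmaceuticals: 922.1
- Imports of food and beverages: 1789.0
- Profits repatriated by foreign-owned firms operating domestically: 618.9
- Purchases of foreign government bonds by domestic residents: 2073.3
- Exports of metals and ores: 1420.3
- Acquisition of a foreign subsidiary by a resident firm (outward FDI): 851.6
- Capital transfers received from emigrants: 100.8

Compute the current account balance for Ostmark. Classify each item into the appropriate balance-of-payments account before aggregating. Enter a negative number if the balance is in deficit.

Goods: 922.1 + 1420.3 + 1738.4 - 1789.0 - 1615.7 = 676.1
Services: -253.0 - 190.4 + 769.0 = 325.6
Primary income: 344.6 - 421.0 - 618.9 = -695.3
Secondary income: 670.7 - 263.3 = 407.4
Current account = 676.1 + 325.6 + (-695.3) + 407.4 = 713.8
(Excluded from the current account — capital account: debt forgiveness received from foreign official creditors 115.3, capital transfers received from emigrants 100.8; financial account: purchases of foreign government bonds by domestic residents 2073.3, acquisition of a foreign subsidiary by a resident firm (outward FDI) 851.6.)

713.8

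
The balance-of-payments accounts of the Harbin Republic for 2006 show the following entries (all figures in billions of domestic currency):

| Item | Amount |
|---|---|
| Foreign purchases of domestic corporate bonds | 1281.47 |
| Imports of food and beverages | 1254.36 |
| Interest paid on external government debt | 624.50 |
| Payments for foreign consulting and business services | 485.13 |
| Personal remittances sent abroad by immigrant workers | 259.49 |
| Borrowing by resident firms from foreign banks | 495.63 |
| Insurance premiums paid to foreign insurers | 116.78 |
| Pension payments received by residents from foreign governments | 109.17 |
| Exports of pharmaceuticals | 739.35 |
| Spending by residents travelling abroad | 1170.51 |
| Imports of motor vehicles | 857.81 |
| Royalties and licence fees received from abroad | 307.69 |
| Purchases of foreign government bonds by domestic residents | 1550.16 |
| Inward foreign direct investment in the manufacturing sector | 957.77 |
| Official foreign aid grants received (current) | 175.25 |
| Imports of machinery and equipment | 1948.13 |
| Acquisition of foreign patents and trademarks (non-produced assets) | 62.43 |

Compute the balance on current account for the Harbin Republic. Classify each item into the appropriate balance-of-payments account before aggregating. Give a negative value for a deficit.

-5385.25

Goods: -1254.36 - 857.81 + 739.35 - 1948.13 = -3320.95
Services: -116.78 - 485.13 - 1170.51 + 307.69 = -1464.73
Primary income: -624.50
Secondary income: 175.25 - 259.49 + 109.17 = 24.93
Current account = (-3320.95) + (-1464.73) + (-624.50) + 24.93 = -5385.25
(Excluded from the current account — financial account: foreign purchases of domestic corporate bonds 1281.47, borrowing by resident firms from foreign banks 495.63, purchases of foreign government bonds by domestic residents 1550.16, inward foreign direct investment in the manufacturing sector 957.77; capital account: acquisition of foreign patents and trademarks (non-produced assets) 62.43.)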